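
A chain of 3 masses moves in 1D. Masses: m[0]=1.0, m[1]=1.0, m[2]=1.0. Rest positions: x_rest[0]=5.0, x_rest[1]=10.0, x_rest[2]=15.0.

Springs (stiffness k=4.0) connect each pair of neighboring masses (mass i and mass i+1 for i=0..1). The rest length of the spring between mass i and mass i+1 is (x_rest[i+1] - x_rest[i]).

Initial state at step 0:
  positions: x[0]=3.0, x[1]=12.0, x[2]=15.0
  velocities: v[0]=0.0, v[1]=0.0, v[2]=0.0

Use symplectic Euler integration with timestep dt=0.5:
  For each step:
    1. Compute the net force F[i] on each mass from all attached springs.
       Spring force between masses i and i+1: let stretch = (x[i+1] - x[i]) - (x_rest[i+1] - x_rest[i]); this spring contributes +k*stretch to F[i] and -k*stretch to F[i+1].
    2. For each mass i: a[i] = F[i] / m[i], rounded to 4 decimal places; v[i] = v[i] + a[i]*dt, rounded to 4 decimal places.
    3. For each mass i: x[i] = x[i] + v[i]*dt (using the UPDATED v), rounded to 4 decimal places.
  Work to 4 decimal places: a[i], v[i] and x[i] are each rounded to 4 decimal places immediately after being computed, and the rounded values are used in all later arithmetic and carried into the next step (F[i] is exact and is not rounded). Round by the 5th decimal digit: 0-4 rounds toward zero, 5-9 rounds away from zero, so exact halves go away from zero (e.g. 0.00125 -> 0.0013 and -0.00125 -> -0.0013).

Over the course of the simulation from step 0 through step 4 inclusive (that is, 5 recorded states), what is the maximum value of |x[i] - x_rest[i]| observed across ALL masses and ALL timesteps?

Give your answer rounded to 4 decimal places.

Answer: 4.0000

Derivation:
Step 0: x=[3.0000 12.0000 15.0000] v=[0.0000 0.0000 0.0000]
Step 1: x=[7.0000 6.0000 17.0000] v=[8.0000 -12.0000 4.0000]
Step 2: x=[5.0000 12.0000 13.0000] v=[-4.0000 12.0000 -8.0000]
Step 3: x=[5.0000 12.0000 13.0000] v=[0.0000 0.0000 0.0000]
Step 4: x=[7.0000 6.0000 17.0000] v=[4.0000 -12.0000 8.0000]
Max displacement = 4.0000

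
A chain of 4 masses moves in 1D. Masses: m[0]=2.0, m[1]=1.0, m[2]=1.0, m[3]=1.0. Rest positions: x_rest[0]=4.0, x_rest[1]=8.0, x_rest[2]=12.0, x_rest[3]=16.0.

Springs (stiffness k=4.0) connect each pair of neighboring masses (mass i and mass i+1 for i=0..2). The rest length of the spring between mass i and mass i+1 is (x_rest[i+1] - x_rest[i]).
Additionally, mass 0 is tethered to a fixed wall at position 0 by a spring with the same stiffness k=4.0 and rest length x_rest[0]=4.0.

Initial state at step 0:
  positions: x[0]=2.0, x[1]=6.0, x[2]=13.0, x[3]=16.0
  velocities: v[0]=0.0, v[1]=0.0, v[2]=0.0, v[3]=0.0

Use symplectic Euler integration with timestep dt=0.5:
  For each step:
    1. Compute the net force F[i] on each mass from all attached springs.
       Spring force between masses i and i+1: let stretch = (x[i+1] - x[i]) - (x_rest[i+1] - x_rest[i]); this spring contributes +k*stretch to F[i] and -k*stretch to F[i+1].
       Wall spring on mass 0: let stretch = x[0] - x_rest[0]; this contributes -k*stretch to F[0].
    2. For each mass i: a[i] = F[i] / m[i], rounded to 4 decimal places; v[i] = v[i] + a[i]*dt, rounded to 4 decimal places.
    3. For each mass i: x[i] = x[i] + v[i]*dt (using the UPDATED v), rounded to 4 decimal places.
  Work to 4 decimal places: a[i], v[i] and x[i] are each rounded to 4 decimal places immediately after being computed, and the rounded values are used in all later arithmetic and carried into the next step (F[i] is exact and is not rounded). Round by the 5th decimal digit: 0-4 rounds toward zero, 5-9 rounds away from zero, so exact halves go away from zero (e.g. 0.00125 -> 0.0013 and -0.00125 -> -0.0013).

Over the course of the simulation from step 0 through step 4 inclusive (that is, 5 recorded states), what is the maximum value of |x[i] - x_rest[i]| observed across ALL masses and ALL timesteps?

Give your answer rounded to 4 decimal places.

Step 0: x=[2.0000 6.0000 13.0000 16.0000] v=[0.0000 0.0000 0.0000 0.0000]
Step 1: x=[3.0000 9.0000 9.0000 17.0000] v=[2.0000 6.0000 -8.0000 2.0000]
Step 2: x=[5.5000 6.0000 13.0000 14.0000] v=[5.0000 -6.0000 8.0000 -6.0000]
Step 3: x=[5.5000 9.5000 11.0000 14.0000] v=[0.0000 7.0000 -4.0000 0.0000]
Step 4: x=[4.7500 10.5000 10.5000 15.0000] v=[-1.5000 2.0000 -1.0000 2.0000]
Max displacement = 3.0000

Answer: 3.0000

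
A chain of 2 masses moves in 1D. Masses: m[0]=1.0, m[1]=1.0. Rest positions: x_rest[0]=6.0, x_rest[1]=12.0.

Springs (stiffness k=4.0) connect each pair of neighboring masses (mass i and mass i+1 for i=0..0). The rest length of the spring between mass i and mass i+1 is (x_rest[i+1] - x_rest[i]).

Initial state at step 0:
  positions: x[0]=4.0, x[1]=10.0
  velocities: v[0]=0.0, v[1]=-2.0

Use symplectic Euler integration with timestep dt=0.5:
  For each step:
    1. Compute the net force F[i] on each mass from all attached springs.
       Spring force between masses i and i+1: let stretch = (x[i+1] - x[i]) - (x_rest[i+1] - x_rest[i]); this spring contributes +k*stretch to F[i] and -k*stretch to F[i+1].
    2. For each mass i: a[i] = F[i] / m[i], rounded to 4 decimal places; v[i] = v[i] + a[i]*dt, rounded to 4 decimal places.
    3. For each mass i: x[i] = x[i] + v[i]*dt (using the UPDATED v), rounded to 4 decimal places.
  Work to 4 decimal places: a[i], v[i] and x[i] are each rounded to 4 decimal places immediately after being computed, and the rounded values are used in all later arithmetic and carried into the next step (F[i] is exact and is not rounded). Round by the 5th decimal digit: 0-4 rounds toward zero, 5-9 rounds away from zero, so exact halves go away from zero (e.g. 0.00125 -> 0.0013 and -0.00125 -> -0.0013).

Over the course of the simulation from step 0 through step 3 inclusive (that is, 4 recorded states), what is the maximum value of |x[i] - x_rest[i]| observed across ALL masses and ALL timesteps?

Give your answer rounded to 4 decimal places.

Step 0: x=[4.0000 10.0000] v=[0.0000 -2.0000]
Step 1: x=[4.0000 9.0000] v=[0.0000 -2.0000]
Step 2: x=[3.0000 9.0000] v=[-2.0000 0.0000]
Step 3: x=[2.0000 9.0000] v=[-2.0000 0.0000]
Max displacement = 4.0000

Answer: 4.0000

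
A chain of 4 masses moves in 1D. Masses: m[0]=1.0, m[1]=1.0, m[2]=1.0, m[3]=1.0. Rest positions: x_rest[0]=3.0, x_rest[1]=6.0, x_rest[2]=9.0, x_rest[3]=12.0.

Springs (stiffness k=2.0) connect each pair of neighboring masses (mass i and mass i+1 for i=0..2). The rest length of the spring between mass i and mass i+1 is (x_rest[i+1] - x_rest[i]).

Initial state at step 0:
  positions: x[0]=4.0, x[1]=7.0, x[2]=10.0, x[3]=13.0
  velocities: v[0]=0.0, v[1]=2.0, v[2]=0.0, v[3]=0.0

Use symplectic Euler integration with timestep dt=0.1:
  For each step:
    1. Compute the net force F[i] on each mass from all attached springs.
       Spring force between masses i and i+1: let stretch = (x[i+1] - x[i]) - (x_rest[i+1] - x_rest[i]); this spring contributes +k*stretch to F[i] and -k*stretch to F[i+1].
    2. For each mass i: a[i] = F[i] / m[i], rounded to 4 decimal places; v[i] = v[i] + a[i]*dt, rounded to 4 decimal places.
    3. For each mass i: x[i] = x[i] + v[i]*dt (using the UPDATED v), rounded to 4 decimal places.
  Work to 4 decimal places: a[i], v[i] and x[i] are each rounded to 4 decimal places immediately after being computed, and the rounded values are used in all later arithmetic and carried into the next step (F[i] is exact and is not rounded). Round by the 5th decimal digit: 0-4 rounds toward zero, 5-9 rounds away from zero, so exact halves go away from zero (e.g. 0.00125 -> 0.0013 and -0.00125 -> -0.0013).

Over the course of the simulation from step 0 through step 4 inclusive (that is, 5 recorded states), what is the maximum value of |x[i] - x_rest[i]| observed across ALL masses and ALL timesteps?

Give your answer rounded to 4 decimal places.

Step 0: x=[4.0000 7.0000 10.0000 13.0000] v=[0.0000 2.0000 0.0000 0.0000]
Step 1: x=[4.0000 7.2000 10.0000 13.0000] v=[0.0000 2.0000 0.0000 0.0000]
Step 2: x=[4.0040 7.3920 10.0040 13.0000] v=[0.0400 1.9200 0.0400 0.0000]
Step 3: x=[4.0158 7.5685 10.0157 13.0001] v=[0.1176 1.7648 0.1168 0.0008]
Step 4: x=[4.0386 7.7229 10.0381 13.0005] v=[0.2281 1.5437 0.2242 0.0039]
Max displacement = 1.7229

Answer: 1.7229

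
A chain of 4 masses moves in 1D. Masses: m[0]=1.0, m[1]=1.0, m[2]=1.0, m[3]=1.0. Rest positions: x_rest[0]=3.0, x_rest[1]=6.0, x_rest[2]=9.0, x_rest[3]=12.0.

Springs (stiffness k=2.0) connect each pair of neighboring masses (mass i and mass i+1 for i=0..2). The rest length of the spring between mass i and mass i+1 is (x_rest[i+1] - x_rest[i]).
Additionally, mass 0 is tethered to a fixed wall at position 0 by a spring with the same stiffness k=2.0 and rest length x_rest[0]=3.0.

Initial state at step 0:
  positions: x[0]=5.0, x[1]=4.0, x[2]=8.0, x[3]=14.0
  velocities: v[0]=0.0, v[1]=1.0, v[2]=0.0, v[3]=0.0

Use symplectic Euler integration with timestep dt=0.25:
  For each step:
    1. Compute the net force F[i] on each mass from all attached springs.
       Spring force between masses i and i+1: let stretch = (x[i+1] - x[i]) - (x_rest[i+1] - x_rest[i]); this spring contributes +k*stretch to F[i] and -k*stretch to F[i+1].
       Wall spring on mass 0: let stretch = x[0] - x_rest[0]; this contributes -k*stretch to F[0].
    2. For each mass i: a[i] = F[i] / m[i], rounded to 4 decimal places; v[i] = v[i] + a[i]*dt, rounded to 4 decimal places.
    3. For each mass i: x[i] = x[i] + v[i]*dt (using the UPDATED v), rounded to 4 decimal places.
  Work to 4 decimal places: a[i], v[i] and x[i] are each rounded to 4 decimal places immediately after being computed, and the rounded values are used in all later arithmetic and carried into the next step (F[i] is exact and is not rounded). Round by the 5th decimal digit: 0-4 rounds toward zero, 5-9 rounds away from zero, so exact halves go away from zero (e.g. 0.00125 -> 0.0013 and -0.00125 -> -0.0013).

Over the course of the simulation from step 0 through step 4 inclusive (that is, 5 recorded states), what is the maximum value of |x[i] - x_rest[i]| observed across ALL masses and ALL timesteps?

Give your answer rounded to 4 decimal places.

Step 0: x=[5.0000 4.0000 8.0000 14.0000] v=[0.0000 1.0000 0.0000 0.0000]
Step 1: x=[4.2500 4.8750 8.2500 13.6250] v=[-3.0000 3.5000 1.0000 -1.5000]
Step 2: x=[3.0469 6.0938 8.7500 12.9531] v=[-4.8125 4.8750 2.0000 -2.6875]
Step 3: x=[1.8438 7.2637 9.4434 12.1308] v=[-4.8125 4.6797 2.7735 -3.2891]
Step 4: x=[1.0877 8.0286 10.2003 11.3476] v=[-3.0245 3.0596 3.0274 -3.1328]
Max displacement = 2.0286

Answer: 2.0286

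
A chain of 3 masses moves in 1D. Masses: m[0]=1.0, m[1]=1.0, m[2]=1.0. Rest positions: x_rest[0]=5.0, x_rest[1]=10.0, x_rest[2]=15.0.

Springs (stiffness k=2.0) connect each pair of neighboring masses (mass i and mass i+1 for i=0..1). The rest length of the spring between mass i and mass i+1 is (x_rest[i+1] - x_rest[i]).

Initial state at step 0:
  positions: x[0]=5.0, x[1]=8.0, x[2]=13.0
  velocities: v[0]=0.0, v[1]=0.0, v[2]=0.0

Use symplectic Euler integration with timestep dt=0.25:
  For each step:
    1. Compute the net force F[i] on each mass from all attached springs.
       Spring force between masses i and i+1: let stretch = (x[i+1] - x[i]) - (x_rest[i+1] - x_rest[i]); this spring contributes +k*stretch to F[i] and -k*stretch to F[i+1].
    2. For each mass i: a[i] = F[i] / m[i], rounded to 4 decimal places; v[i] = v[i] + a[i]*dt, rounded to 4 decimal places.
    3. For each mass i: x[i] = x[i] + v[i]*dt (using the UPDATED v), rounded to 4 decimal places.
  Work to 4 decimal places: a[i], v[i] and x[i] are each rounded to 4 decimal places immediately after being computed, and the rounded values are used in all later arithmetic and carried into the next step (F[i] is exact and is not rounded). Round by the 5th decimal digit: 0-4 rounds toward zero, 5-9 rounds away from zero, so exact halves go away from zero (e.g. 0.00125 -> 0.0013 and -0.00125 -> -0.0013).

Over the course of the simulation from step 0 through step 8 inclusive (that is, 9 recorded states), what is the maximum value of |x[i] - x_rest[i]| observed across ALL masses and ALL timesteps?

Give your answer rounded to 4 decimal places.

Step 0: x=[5.0000 8.0000 13.0000] v=[0.0000 0.0000 0.0000]
Step 1: x=[4.7500 8.2500 13.0000] v=[-1.0000 1.0000 0.0000]
Step 2: x=[4.3125 8.6563 13.0313] v=[-1.7500 1.6250 0.1250]
Step 3: x=[3.7930 9.0665 13.1407] v=[-2.0781 1.6406 0.4375]
Step 4: x=[3.3077 9.3268 13.3658] v=[-1.9414 1.0410 0.9004]
Step 5: x=[2.9497 9.3396 13.7110] v=[-1.4319 0.0510 1.3809]
Step 6: x=[2.7655 9.1000 14.1348] v=[-0.7370 -0.9583 1.6952]
Step 7: x=[2.7481 8.6980 14.5543] v=[-0.0698 -1.6082 1.6778]
Step 8: x=[2.8494 8.2843 14.8667] v=[0.4052 -1.6550 1.2497]
Max displacement = 2.2519

Answer: 2.2519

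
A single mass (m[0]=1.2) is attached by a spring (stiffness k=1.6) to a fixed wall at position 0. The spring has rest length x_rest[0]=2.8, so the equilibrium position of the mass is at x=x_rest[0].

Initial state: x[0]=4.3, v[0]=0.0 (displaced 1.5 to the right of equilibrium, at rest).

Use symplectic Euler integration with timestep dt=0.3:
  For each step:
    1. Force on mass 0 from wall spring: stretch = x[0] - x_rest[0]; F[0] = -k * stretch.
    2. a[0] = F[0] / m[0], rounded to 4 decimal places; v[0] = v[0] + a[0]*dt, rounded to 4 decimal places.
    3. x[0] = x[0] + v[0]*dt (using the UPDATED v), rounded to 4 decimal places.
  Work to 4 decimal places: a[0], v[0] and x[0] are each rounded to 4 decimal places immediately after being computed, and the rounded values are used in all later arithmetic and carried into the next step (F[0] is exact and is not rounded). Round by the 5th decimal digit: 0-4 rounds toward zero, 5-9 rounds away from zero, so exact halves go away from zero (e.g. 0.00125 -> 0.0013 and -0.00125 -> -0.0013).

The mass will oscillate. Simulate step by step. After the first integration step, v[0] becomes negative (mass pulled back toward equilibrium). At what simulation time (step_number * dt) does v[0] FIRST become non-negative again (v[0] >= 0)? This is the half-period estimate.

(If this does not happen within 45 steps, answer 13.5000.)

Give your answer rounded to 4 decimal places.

Step 0: x=[4.3000] v=[0.0000]
Step 1: x=[4.1200] v=[-0.6000]
Step 2: x=[3.7816] v=[-1.1280]
Step 3: x=[3.3254] v=[-1.5206]
Step 4: x=[2.8062] v=[-1.7308]
Step 5: x=[2.2862] v=[-1.7333]
Step 6: x=[1.8279] v=[-1.5278]
Step 7: x=[1.4862] v=[-1.1390]
Step 8: x=[1.3022] v=[-0.6135]
Step 9: x=[1.2979] v=[-0.0144]
Step 10: x=[1.4738] v=[0.5864]
First v>=0 after going negative at step 10, time=3.0000

Answer: 3.0000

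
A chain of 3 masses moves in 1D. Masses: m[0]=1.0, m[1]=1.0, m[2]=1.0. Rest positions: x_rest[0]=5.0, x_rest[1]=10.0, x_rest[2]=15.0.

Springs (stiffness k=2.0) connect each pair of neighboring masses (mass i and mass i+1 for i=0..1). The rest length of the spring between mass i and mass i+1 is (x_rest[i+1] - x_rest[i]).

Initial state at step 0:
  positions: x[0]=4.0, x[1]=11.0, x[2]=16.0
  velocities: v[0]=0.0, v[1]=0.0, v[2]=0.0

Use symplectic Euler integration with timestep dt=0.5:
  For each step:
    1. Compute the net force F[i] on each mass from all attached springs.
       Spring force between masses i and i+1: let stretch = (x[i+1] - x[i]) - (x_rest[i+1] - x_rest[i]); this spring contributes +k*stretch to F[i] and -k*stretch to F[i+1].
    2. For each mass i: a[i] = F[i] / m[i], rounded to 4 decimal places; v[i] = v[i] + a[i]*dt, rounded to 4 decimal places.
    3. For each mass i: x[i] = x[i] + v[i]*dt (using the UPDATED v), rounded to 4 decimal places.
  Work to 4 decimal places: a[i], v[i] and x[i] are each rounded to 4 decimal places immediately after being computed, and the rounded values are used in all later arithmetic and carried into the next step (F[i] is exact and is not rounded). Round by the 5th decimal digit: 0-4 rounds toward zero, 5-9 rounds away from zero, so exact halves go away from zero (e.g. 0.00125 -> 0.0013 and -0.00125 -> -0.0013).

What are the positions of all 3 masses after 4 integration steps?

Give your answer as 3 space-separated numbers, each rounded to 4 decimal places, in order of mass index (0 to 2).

Answer: 6.0000 11.1250 13.8750

Derivation:
Step 0: x=[4.0000 11.0000 16.0000] v=[0.0000 0.0000 0.0000]
Step 1: x=[5.0000 10.0000 16.0000] v=[2.0000 -2.0000 0.0000]
Step 2: x=[6.0000 9.5000 15.5000] v=[2.0000 -1.0000 -1.0000]
Step 3: x=[6.2500 10.2500 14.5000] v=[0.5000 1.5000 -2.0000]
Step 4: x=[6.0000 11.1250 13.8750] v=[-0.5000 1.7500 -1.2500]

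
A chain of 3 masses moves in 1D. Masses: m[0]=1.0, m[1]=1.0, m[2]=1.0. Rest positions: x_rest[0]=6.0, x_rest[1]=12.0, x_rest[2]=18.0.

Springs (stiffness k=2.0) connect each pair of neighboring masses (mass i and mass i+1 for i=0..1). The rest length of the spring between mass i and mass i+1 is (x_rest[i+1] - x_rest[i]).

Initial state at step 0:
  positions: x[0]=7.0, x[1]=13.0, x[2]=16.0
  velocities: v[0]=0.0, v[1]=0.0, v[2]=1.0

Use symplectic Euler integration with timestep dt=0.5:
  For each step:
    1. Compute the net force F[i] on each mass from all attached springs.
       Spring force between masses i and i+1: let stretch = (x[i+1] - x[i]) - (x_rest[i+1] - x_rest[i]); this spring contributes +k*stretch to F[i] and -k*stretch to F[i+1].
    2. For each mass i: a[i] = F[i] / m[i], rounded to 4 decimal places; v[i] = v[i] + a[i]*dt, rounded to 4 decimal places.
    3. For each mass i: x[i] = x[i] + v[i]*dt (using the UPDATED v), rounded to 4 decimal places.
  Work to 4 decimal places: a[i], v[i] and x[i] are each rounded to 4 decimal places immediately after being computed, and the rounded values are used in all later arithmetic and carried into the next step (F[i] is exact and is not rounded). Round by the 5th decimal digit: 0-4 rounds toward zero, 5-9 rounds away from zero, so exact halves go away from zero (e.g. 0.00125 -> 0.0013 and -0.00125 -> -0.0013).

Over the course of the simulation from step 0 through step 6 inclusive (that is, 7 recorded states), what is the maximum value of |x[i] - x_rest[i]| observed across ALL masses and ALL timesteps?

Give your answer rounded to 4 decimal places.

Step 0: x=[7.0000 13.0000 16.0000] v=[0.0000 0.0000 1.0000]
Step 1: x=[7.0000 11.5000 18.0000] v=[0.0000 -3.0000 4.0000]
Step 2: x=[6.2500 11.0000 19.7500] v=[-1.5000 -1.0000 3.5000]
Step 3: x=[4.8750 12.5000 20.1250] v=[-2.7500 3.0000 0.7500]
Step 4: x=[4.3125 14.0000 19.6875] v=[-1.1250 3.0000 -0.8750]
Step 5: x=[5.5938 13.5000 19.4063] v=[2.5625 -1.0000 -0.5625]
Step 6: x=[7.8282 12.0001 19.1719] v=[4.4687 -2.9999 -0.4688]
Max displacement = 2.1250

Answer: 2.1250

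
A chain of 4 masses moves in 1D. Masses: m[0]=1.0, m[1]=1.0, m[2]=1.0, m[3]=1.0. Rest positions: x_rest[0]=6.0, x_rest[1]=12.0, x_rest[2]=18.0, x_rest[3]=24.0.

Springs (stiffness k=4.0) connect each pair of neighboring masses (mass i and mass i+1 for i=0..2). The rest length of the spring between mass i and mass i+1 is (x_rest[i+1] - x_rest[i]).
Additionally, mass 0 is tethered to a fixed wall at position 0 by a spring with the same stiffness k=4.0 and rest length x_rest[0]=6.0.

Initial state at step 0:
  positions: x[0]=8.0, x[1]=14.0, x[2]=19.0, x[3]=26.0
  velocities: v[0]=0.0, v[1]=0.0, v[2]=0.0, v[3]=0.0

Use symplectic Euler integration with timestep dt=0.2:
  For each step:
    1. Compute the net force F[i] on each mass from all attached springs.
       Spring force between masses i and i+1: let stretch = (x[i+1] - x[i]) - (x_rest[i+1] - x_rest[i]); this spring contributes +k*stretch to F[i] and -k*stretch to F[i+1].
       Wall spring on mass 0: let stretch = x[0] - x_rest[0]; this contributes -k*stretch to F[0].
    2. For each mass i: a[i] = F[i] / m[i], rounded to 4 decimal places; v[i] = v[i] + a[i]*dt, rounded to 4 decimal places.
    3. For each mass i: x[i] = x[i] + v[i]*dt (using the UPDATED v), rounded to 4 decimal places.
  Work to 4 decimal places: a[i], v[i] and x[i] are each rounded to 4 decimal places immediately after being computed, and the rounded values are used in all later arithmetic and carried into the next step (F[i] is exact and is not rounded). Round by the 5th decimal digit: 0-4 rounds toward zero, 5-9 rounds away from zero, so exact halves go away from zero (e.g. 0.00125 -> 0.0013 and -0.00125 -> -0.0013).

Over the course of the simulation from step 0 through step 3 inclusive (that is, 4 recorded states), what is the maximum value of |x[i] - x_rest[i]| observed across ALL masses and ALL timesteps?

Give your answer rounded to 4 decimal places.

Step 0: x=[8.0000 14.0000 19.0000 26.0000] v=[0.0000 0.0000 0.0000 0.0000]
Step 1: x=[7.6800 13.8400 19.3200 25.8400] v=[-1.6000 -0.8000 1.6000 -0.8000]
Step 2: x=[7.1168 13.5712 19.8064 25.5968] v=[-2.8160 -1.3440 2.4320 -1.2160]
Step 3: x=[6.4476 13.2673 20.2216 25.3871] v=[-3.3459 -1.5194 2.0762 -1.0483]
Max displacement = 2.2216

Answer: 2.2216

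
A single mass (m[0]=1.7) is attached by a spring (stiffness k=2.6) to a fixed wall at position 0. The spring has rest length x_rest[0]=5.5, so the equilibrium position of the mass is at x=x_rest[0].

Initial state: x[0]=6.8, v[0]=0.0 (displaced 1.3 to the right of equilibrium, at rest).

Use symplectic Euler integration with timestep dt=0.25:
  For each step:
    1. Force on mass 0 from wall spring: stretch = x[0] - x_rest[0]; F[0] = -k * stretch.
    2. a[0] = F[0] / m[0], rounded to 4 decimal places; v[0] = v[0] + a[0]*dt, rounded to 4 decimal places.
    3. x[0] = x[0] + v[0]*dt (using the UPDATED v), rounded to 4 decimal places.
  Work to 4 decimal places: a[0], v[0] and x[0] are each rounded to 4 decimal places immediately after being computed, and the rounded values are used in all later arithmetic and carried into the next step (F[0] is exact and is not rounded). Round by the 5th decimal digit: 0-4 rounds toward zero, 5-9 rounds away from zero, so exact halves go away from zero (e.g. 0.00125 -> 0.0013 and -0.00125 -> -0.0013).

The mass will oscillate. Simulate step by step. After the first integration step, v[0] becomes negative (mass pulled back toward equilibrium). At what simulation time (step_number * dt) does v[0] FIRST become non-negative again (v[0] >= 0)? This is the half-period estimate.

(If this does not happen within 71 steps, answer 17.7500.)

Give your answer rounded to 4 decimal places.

Step 0: x=[6.8000] v=[0.0000]
Step 1: x=[6.6757] v=[-0.4971]
Step 2: x=[6.4391] v=[-0.9466]
Step 3: x=[6.1127] v=[-1.3057]
Step 4: x=[5.7277] v=[-1.5400]
Step 5: x=[5.3209] v=[-1.6271]
Step 6: x=[4.9313] v=[-1.5586]
Step 7: x=[4.5960] v=[-1.3412]
Step 8: x=[4.3471] v=[-0.9956]
Step 9: x=[4.2084] v=[-0.5548]
Step 10: x=[4.1932] v=[-0.0610]
Step 11: x=[4.3029] v=[0.4387]
First v>=0 after going negative at step 11, time=2.7500

Answer: 2.7500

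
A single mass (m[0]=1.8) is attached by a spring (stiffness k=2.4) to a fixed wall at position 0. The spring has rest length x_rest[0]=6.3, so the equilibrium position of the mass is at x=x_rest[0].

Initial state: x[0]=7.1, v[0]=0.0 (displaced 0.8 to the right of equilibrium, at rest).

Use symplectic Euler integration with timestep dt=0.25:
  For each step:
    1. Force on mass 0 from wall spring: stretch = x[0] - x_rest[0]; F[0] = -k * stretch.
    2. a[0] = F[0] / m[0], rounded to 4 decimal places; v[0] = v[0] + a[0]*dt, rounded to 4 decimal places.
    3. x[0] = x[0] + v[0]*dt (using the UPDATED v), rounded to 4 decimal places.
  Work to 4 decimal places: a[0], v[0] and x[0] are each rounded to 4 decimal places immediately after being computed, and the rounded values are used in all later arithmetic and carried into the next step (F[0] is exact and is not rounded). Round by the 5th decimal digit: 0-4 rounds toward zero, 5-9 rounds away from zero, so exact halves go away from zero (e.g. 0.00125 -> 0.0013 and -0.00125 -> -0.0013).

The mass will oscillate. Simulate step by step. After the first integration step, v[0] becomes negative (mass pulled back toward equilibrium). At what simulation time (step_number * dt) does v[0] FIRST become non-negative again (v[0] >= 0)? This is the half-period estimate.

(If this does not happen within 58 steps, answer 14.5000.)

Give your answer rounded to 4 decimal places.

Answer: 2.7500

Derivation:
Step 0: x=[7.1000] v=[0.0000]
Step 1: x=[7.0333] v=[-0.2667]
Step 2: x=[6.9055] v=[-0.5111]
Step 3: x=[6.7273] v=[-0.7129]
Step 4: x=[6.5135] v=[-0.8553]
Step 5: x=[6.2819] v=[-0.9265]
Step 6: x=[6.0518] v=[-0.9205]
Step 7: x=[5.8424] v=[-0.8378]
Step 8: x=[5.6711] v=[-0.6853]
Step 9: x=[5.5522] v=[-0.4757]
Step 10: x=[5.4956] v=[-0.2264]
Step 11: x=[5.5060] v=[0.0417]
First v>=0 after going negative at step 11, time=2.7500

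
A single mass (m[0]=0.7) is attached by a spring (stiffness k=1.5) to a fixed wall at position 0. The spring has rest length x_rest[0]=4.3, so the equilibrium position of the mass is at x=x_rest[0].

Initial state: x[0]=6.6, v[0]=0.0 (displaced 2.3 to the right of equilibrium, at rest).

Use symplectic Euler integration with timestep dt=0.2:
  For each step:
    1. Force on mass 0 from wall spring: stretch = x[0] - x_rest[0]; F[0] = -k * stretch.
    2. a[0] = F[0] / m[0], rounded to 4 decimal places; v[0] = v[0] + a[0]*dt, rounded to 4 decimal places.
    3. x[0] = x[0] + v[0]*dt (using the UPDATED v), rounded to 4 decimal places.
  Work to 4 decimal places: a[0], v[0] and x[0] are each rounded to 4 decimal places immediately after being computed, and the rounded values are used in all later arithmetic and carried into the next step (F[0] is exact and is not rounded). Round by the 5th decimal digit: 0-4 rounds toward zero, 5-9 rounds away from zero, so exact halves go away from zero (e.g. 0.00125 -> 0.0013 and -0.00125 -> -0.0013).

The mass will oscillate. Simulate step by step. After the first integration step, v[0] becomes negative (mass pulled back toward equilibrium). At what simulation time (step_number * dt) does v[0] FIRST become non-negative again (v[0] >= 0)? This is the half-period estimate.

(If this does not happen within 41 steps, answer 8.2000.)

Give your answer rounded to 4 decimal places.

Step 0: x=[6.6000] v=[0.0000]
Step 1: x=[6.4029] v=[-0.9857]
Step 2: x=[6.0255] v=[-1.8869]
Step 3: x=[5.5002] v=[-2.6264]
Step 4: x=[4.8720] v=[-3.1408]
Step 5: x=[4.1948] v=[-3.3859]
Step 6: x=[3.5266] v=[-3.3408]
Step 7: x=[2.9247] v=[-3.0093]
Step 8: x=[2.4407] v=[-2.4199]
Step 9: x=[2.1161] v=[-1.6231]
Step 10: x=[1.9787] v=[-0.6871]
Step 11: x=[2.0402] v=[0.3077]
First v>=0 after going negative at step 11, time=2.2000

Answer: 2.2000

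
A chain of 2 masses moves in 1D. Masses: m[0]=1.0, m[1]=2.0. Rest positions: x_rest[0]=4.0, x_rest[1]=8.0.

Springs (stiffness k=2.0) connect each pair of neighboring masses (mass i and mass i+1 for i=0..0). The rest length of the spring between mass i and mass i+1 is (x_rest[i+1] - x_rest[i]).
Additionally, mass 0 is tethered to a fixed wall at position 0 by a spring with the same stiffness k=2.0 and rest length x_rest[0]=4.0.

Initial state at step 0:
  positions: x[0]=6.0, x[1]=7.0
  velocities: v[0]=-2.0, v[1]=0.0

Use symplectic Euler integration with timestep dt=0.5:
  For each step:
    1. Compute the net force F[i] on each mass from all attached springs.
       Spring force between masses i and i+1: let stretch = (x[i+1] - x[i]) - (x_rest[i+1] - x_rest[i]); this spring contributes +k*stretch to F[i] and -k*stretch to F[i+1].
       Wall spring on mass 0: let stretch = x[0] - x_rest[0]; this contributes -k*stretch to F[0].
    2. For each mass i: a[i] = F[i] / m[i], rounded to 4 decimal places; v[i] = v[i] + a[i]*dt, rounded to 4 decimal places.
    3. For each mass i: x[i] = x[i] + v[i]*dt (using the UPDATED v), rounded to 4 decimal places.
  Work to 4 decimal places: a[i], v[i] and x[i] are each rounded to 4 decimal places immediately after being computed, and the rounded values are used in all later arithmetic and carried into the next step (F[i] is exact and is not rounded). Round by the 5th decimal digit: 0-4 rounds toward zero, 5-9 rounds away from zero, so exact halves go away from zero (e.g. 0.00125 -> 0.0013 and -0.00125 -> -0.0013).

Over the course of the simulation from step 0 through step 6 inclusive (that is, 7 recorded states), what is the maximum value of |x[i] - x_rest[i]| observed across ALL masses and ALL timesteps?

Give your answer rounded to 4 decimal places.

Answer: 3.6250

Derivation:
Step 0: x=[6.0000 7.0000] v=[-2.0000 0.0000]
Step 1: x=[2.5000 7.7500] v=[-7.0000 1.5000]
Step 2: x=[0.3750 8.1875] v=[-4.2500 0.8750]
Step 3: x=[1.9688 7.6719] v=[3.1875 -1.0313]
Step 4: x=[5.4297 6.7305] v=[6.9218 -1.8829]
Step 5: x=[6.8262 6.4639] v=[2.7929 -0.5333]
Step 6: x=[4.6284 7.2879] v=[-4.3956 1.6479]
Max displacement = 3.6250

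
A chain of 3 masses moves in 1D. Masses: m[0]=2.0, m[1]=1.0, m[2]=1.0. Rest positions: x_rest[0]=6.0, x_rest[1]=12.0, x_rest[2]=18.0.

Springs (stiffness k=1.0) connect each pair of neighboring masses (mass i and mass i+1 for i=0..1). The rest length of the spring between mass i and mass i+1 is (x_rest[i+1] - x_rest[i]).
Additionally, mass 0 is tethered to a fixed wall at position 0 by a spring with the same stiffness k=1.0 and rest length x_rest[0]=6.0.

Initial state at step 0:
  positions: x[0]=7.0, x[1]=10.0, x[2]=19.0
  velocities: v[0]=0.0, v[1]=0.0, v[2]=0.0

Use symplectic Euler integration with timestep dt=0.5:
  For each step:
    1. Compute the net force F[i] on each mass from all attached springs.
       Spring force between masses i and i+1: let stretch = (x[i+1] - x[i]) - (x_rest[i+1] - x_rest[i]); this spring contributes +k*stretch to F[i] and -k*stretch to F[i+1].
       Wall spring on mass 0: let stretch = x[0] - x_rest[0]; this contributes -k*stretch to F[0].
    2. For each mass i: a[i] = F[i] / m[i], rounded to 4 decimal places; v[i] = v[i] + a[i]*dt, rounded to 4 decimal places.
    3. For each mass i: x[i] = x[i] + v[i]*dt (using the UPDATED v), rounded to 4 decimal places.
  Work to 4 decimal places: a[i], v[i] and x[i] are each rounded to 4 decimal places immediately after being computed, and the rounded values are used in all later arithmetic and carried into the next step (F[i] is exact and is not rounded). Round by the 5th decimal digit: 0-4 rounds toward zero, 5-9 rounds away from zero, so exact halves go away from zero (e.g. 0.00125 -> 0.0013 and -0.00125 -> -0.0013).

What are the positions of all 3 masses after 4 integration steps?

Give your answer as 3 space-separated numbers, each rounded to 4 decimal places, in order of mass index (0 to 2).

Step 0: x=[7.0000 10.0000 19.0000] v=[0.0000 0.0000 0.0000]
Step 1: x=[6.5000 11.5000 18.2500] v=[-1.0000 3.0000 -1.5000]
Step 2: x=[5.8125 13.4375 17.3125] v=[-1.3750 3.8750 -1.8750]
Step 3: x=[5.3516 14.4375 16.9063] v=[-0.9219 2.0000 -0.8125]
Step 4: x=[5.3575 13.7832 17.3829] v=[0.0117 -1.3086 0.9531]

Answer: 5.3575 13.7832 17.3829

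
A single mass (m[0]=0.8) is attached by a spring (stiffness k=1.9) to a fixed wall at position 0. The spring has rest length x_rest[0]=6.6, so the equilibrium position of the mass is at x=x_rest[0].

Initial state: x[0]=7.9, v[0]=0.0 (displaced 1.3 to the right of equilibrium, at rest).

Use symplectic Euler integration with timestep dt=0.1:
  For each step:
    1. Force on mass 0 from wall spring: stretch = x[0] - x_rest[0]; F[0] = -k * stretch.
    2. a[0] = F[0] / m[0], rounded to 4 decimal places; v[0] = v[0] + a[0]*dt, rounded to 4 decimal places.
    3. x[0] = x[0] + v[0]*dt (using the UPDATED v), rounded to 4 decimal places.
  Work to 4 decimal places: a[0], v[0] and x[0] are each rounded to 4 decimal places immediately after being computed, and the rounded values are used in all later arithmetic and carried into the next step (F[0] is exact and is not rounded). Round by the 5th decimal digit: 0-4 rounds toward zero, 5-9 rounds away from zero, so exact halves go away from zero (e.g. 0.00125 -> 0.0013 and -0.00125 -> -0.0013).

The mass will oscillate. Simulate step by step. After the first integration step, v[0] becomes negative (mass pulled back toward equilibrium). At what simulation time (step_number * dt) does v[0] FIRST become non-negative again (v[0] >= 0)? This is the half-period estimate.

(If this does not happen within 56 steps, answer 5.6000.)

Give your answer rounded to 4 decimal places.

Step 0: x=[7.9000] v=[0.0000]
Step 1: x=[7.8691] v=[-0.3088]
Step 2: x=[7.8081] v=[-0.6102]
Step 3: x=[7.7184] v=[-0.8971]
Step 4: x=[7.6021] v=[-1.1627]
Step 5: x=[7.4620] v=[-1.4007]
Step 6: x=[7.3015] v=[-1.6054]
Step 7: x=[7.1243] v=[-1.7720]
Step 8: x=[6.9347] v=[-1.8965]
Step 9: x=[6.7371] v=[-1.9760]
Step 10: x=[6.5362] v=[-2.0086]
Step 11: x=[6.3369] v=[-1.9935]
Step 12: x=[6.1438] v=[-1.9310]
Step 13: x=[5.9615] v=[-1.8227]
Step 14: x=[5.7944] v=[-1.6711]
Step 15: x=[5.6464] v=[-1.4798]
Step 16: x=[5.5211] v=[-1.2533]
Step 17: x=[5.4214] v=[-0.9971]
Step 18: x=[5.3497] v=[-0.7172]
Step 19: x=[5.3077] v=[-0.4203]
Step 20: x=[5.2964] v=[-0.1134]
Step 21: x=[5.3160] v=[0.1962]
First v>=0 after going negative at step 21, time=2.1000

Answer: 2.1000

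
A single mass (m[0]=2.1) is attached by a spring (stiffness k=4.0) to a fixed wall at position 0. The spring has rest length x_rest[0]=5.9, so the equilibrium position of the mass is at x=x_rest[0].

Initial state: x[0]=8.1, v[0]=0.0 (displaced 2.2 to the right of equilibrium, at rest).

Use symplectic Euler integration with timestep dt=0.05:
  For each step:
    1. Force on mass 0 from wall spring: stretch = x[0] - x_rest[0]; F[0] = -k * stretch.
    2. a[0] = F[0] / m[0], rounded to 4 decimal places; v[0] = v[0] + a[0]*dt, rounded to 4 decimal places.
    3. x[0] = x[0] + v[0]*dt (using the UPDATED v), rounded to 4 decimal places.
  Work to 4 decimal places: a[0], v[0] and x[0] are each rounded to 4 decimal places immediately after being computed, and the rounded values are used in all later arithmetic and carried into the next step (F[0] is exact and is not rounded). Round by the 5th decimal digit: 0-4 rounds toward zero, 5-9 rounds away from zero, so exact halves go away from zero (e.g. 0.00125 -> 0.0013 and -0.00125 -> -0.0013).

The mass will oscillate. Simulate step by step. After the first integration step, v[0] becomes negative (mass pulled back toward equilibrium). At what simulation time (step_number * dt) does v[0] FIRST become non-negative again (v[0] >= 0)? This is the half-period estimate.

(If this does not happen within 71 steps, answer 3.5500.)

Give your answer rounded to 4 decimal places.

Step 0: x=[8.1000] v=[0.0000]
Step 1: x=[8.0895] v=[-0.2095]
Step 2: x=[8.0686] v=[-0.4180]
Step 3: x=[8.0374] v=[-0.6245]
Step 4: x=[7.9960] v=[-0.8281]
Step 5: x=[7.9446] v=[-1.0277]
Step 6: x=[7.8835] v=[-1.2224]
Step 7: x=[7.8129] v=[-1.4113]
Step 8: x=[7.7332] v=[-1.5935]
Step 9: x=[7.6448] v=[-1.7681]
Step 10: x=[7.5481] v=[-1.9343]
Step 11: x=[7.4435] v=[-2.0913]
Step 12: x=[7.3316] v=[-2.2383]
Step 13: x=[7.2129] v=[-2.3746]
Step 14: x=[7.0879] v=[-2.4996]
Step 15: x=[6.9573] v=[-2.6127]
Step 16: x=[6.8216] v=[-2.7134]
Step 17: x=[6.6815] v=[-2.8012]
Step 18: x=[6.5377] v=[-2.8756]
Step 19: x=[6.3909] v=[-2.9363]
Step 20: x=[6.2417] v=[-2.9831]
Step 21: x=[6.0909] v=[-3.0156]
Step 22: x=[5.9392] v=[-3.0338]
Step 23: x=[5.7873] v=[-3.0375]
Step 24: x=[5.6360] v=[-3.0268]
Step 25: x=[5.4859] v=[-3.0017]
Step 26: x=[5.3378] v=[-2.9623]
Step 27: x=[5.1924] v=[-2.9088]
Step 28: x=[5.0503] v=[-2.8414]
Step 29: x=[4.9123] v=[-2.7605]
Step 30: x=[4.7790] v=[-2.6664]
Step 31: x=[4.6510] v=[-2.5596]
Step 32: x=[4.5290] v=[-2.4407]
Step 33: x=[4.4135] v=[-2.3101]
Step 34: x=[4.3051] v=[-2.1685]
Step 35: x=[4.2043] v=[-2.0166]
Step 36: x=[4.1115] v=[-1.8551]
Step 37: x=[4.0273] v=[-1.6848]
Step 38: x=[3.9520] v=[-1.5065]
Step 39: x=[3.8860] v=[-1.3210]
Step 40: x=[3.8295] v=[-1.1292]
Step 41: x=[3.7829] v=[-0.9320]
Step 42: x=[3.7464] v=[-0.7304]
Step 43: x=[3.7201] v=[-0.5253]
Step 44: x=[3.7042] v=[-0.3177]
Step 45: x=[3.6988] v=[-0.1086]
Step 46: x=[3.7039] v=[0.1010]
First v>=0 after going negative at step 46, time=2.3000

Answer: 2.3000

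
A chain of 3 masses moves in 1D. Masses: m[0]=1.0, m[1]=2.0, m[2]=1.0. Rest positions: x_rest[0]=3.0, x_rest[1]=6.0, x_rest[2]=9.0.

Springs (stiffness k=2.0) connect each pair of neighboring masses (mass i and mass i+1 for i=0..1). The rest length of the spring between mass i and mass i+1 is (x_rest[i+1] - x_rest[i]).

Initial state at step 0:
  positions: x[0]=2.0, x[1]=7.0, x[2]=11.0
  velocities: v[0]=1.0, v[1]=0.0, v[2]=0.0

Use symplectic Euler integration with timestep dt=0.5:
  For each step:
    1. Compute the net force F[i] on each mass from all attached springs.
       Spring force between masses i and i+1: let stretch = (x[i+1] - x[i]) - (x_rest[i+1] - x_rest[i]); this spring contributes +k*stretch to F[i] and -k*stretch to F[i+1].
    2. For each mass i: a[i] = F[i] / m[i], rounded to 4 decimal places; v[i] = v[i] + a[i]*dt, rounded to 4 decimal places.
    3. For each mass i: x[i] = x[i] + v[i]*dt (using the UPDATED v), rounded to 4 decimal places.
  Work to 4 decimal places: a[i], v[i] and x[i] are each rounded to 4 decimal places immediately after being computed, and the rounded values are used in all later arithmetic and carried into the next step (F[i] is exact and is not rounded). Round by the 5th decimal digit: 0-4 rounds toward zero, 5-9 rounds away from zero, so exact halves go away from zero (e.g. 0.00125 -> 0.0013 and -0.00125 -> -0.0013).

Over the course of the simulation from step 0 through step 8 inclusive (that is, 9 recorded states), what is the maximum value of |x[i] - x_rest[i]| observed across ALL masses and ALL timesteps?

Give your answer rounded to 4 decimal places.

Answer: 3.8946

Derivation:
Step 0: x=[2.0000 7.0000 11.0000] v=[1.0000 0.0000 0.0000]
Step 1: x=[3.5000 6.7500 10.5000] v=[3.0000 -0.5000 -1.0000]
Step 2: x=[5.1250 6.6250 9.6250] v=[3.2500 -0.2500 -1.7500]
Step 3: x=[6.0000 6.8750 8.7500] v=[1.7500 0.5000 -1.7500]
Step 4: x=[5.8125 7.3750 8.4375] v=[-0.3750 1.0000 -0.6250]
Step 5: x=[4.9063 7.7500 9.0938] v=[-1.8125 0.7500 1.3125]
Step 6: x=[3.9219 7.7501 10.5782] v=[-1.9688 0.0001 2.9687]
Step 7: x=[3.3516 7.5001 12.1485] v=[-1.1406 -0.5000 3.1406]
Step 8: x=[3.3556 7.3751 12.8946] v=[0.0079 -0.2501 1.4922]
Max displacement = 3.8946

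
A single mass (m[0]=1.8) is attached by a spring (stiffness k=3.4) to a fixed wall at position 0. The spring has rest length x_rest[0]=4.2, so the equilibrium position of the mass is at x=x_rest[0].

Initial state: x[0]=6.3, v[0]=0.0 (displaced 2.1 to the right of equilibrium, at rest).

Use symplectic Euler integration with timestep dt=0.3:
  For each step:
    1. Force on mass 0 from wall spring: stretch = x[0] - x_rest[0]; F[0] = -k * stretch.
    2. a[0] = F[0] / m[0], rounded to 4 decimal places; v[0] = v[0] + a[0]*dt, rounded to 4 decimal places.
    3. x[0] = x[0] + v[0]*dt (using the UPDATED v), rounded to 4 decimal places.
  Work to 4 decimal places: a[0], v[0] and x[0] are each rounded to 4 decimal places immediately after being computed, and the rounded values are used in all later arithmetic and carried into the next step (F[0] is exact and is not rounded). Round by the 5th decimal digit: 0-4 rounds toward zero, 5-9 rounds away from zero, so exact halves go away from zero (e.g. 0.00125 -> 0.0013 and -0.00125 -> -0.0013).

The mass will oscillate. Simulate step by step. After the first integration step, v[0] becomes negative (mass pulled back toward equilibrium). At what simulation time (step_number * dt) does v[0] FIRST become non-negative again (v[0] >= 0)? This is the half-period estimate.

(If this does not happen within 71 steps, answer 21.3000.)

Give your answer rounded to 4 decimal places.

Step 0: x=[6.3000] v=[0.0000]
Step 1: x=[5.9430] v=[-1.1900]
Step 2: x=[5.2897] v=[-2.1777]
Step 3: x=[4.4511] v=[-2.7952]
Step 4: x=[3.5699] v=[-2.9375]
Step 5: x=[2.7958] v=[-2.5804]
Step 6: x=[2.2604] v=[-1.7847]
Step 7: x=[2.0547] v=[-0.6856]
Step 8: x=[2.2137] v=[0.5301]
First v>=0 after going negative at step 8, time=2.4000

Answer: 2.4000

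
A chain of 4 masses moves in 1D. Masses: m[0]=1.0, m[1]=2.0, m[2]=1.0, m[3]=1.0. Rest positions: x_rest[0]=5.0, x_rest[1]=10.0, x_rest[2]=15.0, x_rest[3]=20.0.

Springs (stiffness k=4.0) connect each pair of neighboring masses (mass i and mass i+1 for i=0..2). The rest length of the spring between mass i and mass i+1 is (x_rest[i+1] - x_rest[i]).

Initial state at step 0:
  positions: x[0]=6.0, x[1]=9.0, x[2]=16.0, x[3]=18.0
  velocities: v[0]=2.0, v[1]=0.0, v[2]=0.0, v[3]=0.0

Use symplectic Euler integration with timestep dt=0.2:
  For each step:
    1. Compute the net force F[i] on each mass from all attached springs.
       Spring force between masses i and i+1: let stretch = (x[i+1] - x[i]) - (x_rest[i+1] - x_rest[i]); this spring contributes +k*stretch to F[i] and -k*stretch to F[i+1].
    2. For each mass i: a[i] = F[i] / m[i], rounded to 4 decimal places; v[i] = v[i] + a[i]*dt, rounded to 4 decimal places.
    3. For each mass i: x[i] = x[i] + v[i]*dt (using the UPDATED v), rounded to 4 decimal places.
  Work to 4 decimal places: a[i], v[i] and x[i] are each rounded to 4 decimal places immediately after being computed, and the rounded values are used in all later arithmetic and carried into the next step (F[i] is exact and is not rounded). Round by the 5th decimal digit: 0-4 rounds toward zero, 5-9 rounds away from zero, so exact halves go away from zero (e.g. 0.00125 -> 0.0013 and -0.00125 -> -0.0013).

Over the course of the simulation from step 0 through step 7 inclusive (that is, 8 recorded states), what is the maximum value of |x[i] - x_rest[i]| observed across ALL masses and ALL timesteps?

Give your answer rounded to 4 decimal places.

Step 0: x=[6.0000 9.0000 16.0000 18.0000] v=[2.0000 0.0000 0.0000 0.0000]
Step 1: x=[6.0800 9.3200 15.2000 18.4800] v=[0.4000 1.6000 -4.0000 2.4000]
Step 2: x=[5.8784 9.8512 13.9840 19.2352] v=[-1.0080 2.6560 -6.0800 3.7760]
Step 3: x=[5.5124 10.3952 12.9469 19.9502] v=[-1.8298 2.7200 -5.1853 3.5750]
Step 4: x=[5.1277 10.7527 12.6221 20.3447] v=[-1.9236 1.7876 -1.6240 1.9724]
Step 5: x=[4.8430 10.8098 13.2338 20.3036] v=[-1.4236 0.2854 3.0586 -0.2057]
Step 6: x=[4.7130 10.5835 14.5888 19.9313] v=[-0.6502 -1.1317 6.7752 -1.8615]
Step 7: x=[4.7222 10.2079 16.1578 19.5042] v=[0.0462 -1.8778 7.8450 -2.1355]
Max displacement = 2.3779

Answer: 2.3779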